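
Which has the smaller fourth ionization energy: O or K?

K

IE_4 is the cost of taking one more electron from the +3 cation: O³⁺ still has 3 valence electrons; K³⁺ is already 2 electrons into the core.
Usually core removal costs more than valence removal, but here the competition is close: a tightly held n=2 valence electron can cost more to remove than an n=3 core electron, so the actual values have to decide it.
Approximate IE_4 values (kJ/mol): O 7469, K 5877.
Hence IE_4: K < O.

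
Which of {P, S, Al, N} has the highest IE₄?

Al

Consider each +3 ion: P³⁺ still has 2 valence electrons; S³⁺ still has 3 valence electrons; Al³⁺ is the bare [Ne] core; N³⁺ still has 2 valence electrons.
Breaking into a closed-shell core is much more expensive than removing a leftover valence electron — Al has the largest IE_4 here.
Valence configurations: P³⁺ [Ne]3s², S³⁺ [Ne]3s²3p¹, N³⁺ [He]2s².
S³⁺ loses a lone 3p electron whereas P³⁺ must break into a filled 3s² pair, so IE_4(P) > IE_4(S) even though S has the higher nuclear charge.
Tabulated IE_4 (kJ/mol): P 4964, S 4556, Al 11577, N 7475.
Hence IE_4: S < P < N < Al.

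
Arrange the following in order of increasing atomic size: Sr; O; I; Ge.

Moving right in a period, electrons are added to the same shell under a stronger nuclear pull, so atoms get smaller; moving down, a new shell is opened and atoms get larger.
Here both period and group differ, so the two effects have to be weighed against each other.
Ge > O: both effects reinforce here, so Ge is clearly the larger of the two.
I > Ge: the two effects oppose for this pair; the down-group effect wins (133 vs 121 pm).
Sr > I: both are in period 5; the period trend gives Sr the larger value.
Tabulated atomic radius (pm): O 63, Ge 121, Sr 185, I 133.
So from smallest to largest: O < Ge < I < Sr.

O, Ge, I, Sr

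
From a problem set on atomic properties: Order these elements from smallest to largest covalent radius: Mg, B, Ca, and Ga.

B is in period 2, group 13; Mg is in period 3, group 2; Ca is in period 4, group 2; Ga is in period 4, group 13.
Radius decreases left→right (rising Z_eff, same n) and increases top→bottom (higher n).
These span different periods and groups, so the two trends combine.
Ga > B: they share group 13; the group trend gives Ga the larger value.
Mg > Ga: the two effects oppose for this pair; the across-period effect wins (139 vs 124 pm).
Ca > Mg: Ca sits below Mg in group 2, so the down-group effect alone puts Ca larger.
For reference (pm): B 85, Mg 139, Ca 171, Ga 124.
So from smallest to largest: B < Ga < Mg < Ca.

B < Ga < Mg < Ca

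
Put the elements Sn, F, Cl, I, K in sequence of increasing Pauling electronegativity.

K < Sn < I < Cl < F

F is in period 2, group 17; Cl is in period 3, group 17; K is in period 4, group 1; Sn is in period 5, group 14; I is in period 5, group 17.
EN rises left→right (higher Z_eff, smaller atoms) and falls top→bottom (larger, more shielded atoms).
Here both period and group differ, so the two effects have to be weighed against each other.
Sn > K: the two effects oppose for this pair; the across-period effect wins (1.96 vs 0.82).
I > Sn: I lies to the right of Sn in period 5, so the across-period effect alone puts I higher.
Cl > I: they share group 17; the group trend gives Cl the larger value.
F > Cl: they share group 17; the group trend gives F the larger value.
Approximate values (Pauling): F 3.98, Cl 3.16, K 0.82, Sn 1.96, I 2.66.
So from lowest to highest: K < Sn < I < Cl < F.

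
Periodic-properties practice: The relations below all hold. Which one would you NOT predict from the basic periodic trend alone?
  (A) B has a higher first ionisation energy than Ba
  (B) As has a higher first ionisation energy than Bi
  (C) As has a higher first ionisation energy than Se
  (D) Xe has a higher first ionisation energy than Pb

(C)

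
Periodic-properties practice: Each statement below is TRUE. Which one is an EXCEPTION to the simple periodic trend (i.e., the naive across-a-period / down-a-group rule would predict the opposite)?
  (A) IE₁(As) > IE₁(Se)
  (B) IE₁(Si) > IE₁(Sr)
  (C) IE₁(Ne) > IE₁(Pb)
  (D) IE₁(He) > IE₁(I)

The general trend: IE₁ increases across a period and decreases down a group.
(A) As (period 4, group 15) vs Se (period 4, group 16): the stated order contradicts the simple trend.
(B) Si (period 3, group 14) vs Sr (period 5, group 2): the stated order agrees with the simple trend.
(C) Ne (period 2, group 18) vs Pb (period 6, group 14): the stated order agrees with the simple trend.
(D) He (period 1, group 18) vs I (period 5, group 17): the stated order agrees with the simple trend.
The exception is (A): Se (4p⁴) ionizes more easily than half-filled As (4p³).

(A)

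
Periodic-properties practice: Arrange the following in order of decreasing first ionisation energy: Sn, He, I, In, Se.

Across a period the outer electron is held more tightly (higher IE₁); down a group it sits in a higher shell, more shielded, and comes off more easily.
These span different periods and groups, so the two trends combine.
Sn > In: both are in period 5; the period trend gives Sn the larger value.
Se > Sn: relative to Sn, both the across-period and down-group shifts push Se's first ionization energy up.
I > Se: period and group pull opposite ways; the across-period shift dominates (1008 vs 941 kJ/mol).
He > I: both effects reinforce here, so He is clearly the higher of the two.
For reference (kJ/mol): He 2372, Se 941, In 558, Sn 709, I 1008.
So from highest to lowest: He > I > Se > Sn > In.

He > I > Se > Sn > In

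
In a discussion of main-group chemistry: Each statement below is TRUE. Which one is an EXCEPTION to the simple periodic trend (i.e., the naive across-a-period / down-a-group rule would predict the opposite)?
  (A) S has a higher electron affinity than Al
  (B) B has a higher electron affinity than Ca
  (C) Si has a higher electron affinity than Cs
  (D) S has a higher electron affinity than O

The general trend: electron affinity increases across a period and decreases down a group.
(A) S (period 3, group 16) vs Al (period 3, group 13): the stated order agrees with the simple trend.
(B) B (period 2, group 13) vs Ca (period 4, group 2): the stated order agrees with the simple trend.
(C) Si (period 3, group 14) vs Cs (period 6, group 1): the stated order agrees with the simple trend.
(D) S (period 3, group 16) vs O (period 2, group 16): the stated order contradicts the simple trend.
The exception is (D): the compact 2p subshell of O repels the added electron more than S's larger 3p does.

(D)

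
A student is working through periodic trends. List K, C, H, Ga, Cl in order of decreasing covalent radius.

H is in period 1, group 1; C is in period 2, group 14; Cl is in period 3, group 17; K is in period 4, group 1; Ga is in period 4, group 13.
Moving right in a period, electrons are added to the same shell under a stronger nuclear pull, so atoms get smaller; moving down, a new shell is opened and atoms get larger.
Neither a single period nor a single group — weigh both effects.
C > H: period and group pull opposite ways; the down-group shift dominates (75 vs 32 pm).
Cl > C: period and group pull opposite ways; the down-group shift dominates (99 vs 75 pm).
Ga > Cl: both effects reinforce here, so Ga is clearly the larger of the two.
K > Ga: both are in period 4; the period trend gives K the larger value.
Tabulated atomic radius (pm): H 32, C 75, Cl 99, K 196, Ga 124.
So from largest to smallest: K > Ga > Cl > C > H.

K, Ga, Cl, C, H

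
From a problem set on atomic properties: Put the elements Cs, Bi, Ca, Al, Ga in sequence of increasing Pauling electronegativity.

Cs, Ca, Al, Ga, Bi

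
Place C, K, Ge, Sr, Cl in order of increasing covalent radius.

C, Cl, Ge, Sr, K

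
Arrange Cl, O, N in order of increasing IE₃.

Cl, N, O

IE_3 is the cost of taking one more electron from the +2 cation: Cl²⁺ still has 5 valence electrons; O²⁺ still has 4 valence electrons; N²⁺ still has 3 valence electrons.
All are still removing valence electrons, so compare the +2 ions as you would atoms: IE_3 generally rises across a period (higher Z_eff) and falls down a group (larger shell), subject to the usual subshell exceptions.
Valence configurations: Cl²⁺ [Ne]3s²3p³, O²⁺ [He]2s²2p², N²⁺ [He]2s²2p¹.
Tabulated IE_3 (kJ/mol): Cl 3822, O 5300, N 4578.
Overall IE_3 order: Cl < N < O.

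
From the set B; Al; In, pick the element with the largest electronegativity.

B

B is in period 2, group 13; Al is in period 3, group 13; In is in period 5, group 13.
Smaller atoms with higher effective nuclear charge are more electronegative.
All are in group 13; the group trend (electronegativity increases up the group) applies, with the exception below.
Note the exception: In has a higher electronegativity than Al, contrary to the simple trend — poor shielding by filled d (and f) subshells raises the heavier element's effective nuclear charge more than the simple down-group trend predicts.
For reference (Pauling): B 2.04, Al 1.61, In 1.78.
The largest electronegativity among these belongs to B.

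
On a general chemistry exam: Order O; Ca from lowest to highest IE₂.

Ca < O

After 1 electron has been removed, what remains? O⁺ still has 5 valence electrons; Ca⁺ still has 1 valence electron.
All are still removing valence electrons, so compare the +1 ions as you would atoms: IE_2 generally rises across a period (higher Z_eff) and falls down a group (larger shell), subject to the usual subshell exceptions.
Valence configurations: O⁺ [He]2s²2p³, Ca⁺ [Ar]4s¹.
Approximate IE_2 values (kJ/mol): O 3388, Ca 1145.
Putting it together, IE_2: Ca < O.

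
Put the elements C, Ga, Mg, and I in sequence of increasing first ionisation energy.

Across a period the outer electron is held more tightly (higher IE₁); down a group it sits in a higher shell, more shielded, and comes off more easily.
Neither a single period nor a single group — weigh both effects.
Mg > Ga: the two effects oppose for this pair; the down-group effect wins (738 vs 579 kJ/mol).
I > Mg: the two effects oppose for this pair; the across-period effect wins (1008 vs 738 kJ/mol).
C > I: period and group pull opposite ways; the down-group shift dominates (1086 vs 1008 kJ/mol).
Tabulated first ionization energy (kJ/mol): C 1086, Mg 738, Ga 579, I 1008.
So from lowest to highest: Ga < Mg < I < C.

Ga, Mg, I, C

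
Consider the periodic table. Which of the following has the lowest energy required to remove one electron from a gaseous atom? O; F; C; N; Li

Li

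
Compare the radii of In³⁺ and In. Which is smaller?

Forming In³⁺ removes 3 electrons from In. Fewer electrons for the same nuclear charge means less shielding and a higher Z_eff on the remaining electrons, and for main-group metals the entire outer shell is lost.
A cation is smaller than its parent atom: In³⁺ < In.

In³⁺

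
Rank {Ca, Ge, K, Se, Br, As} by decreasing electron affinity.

K is in period 4, group 1; Ca is in period 4, group 2; Ge is in period 4, group 14; As is in period 4, group 15; Se is in period 4, group 16; Br is in period 4, group 17.
EA tends to increase across a period and decrease down a group, though the pattern is less regular than for IE or radius.
All lie in period 4; the across-period trend (electron affinity increases left to right) applies, with the exception below.
Note the exception: K has a higher electron affinity than Ca, contrary to the simple trend — adding an electron to Ca (ns²) has to open a new, higher-energy np subshell, which is unfavourable.
Note the exception: Ge has a higher electron affinity than As, contrary to the simple trend — adding an electron to As's half-filled 4p³ is unfavourable, so Ge (4p²) has the more exothermic EA.
For reference (kJ/mol): K 48, Ca 2, Ge 119, As 78, Se 195, Br 325.
So from highest to lowest: Br > Se > Ge > As > K > Ca.

Br > Se > Ge > As > K > Ca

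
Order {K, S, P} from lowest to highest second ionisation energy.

P, S, K

After 1 electron has been removed, what remains? K⁺ is the bare [Ar] core; S⁺ still has 5 valence electrons; P⁺ still has 4 valence electrons.
Core electrons are held far more tightly than valence electrons, so K tops the IE_2 order.
Valence configurations: S⁺ [Ne]3s²3p³, P⁺ [Ne]3s²3p².
The numbers (kJ/mol): K 3052, S 2252, P 1907.
Hence IE_2: P < S < K.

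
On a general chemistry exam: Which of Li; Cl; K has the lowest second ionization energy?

Cl

The second ionization energy removes an electron from the +1 ion. For each element: Li⁺ is the bare [He] core; Cl⁺ still has 6 valence electrons; K⁺ is the bare [Ar] core.
Pulling an electron out of a noble-gas core costs far more than removing a remaining valence electron, so K and Li sit at the high end of IE_2.
The numbers (kJ/mol): Li 7298, Cl 2298, K 3052.
So the second ionization energies run Cl < K < Li.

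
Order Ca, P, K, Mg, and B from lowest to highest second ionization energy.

Ca < Mg < P < B < K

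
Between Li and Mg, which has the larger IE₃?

Li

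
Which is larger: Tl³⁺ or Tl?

Forming Tl³⁺ removes 3 electrons from Tl. Fewer electrons for the same nuclear charge means less shielding and a higher Z_eff on the remaining electrons, and for main-group metals the entire outer shell is lost.
A cation is smaller than its parent atom: Tl³⁺ < Tl.

Tl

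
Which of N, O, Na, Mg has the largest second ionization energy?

Na

IE_2 is the cost of taking one more electron from the +1 cation: N⁺ still has 4 valence electrons; O⁺ still has 5 valence electrons; Na⁺ is the bare [Ne] core; Mg⁺ still has 1 valence electron.
Breaking into a closed-shell core is much more expensive than removing a leftover valence electron — Na has the largest IE_2 here.
Valence configurations: N⁺ [He]2s²2p², O⁺ [He]2s²2p³, Mg⁺ [Ne]3s¹.
Tabulated IE_2 (kJ/mol): N 2856, O 3388, Na 4562, Mg 1451.
Putting it together, IE_2: Mg < N < O < Na.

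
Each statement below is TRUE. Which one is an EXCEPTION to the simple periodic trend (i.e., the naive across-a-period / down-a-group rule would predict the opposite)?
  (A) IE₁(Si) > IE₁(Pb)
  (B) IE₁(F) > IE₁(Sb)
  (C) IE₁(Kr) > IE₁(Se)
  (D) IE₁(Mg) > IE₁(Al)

(D)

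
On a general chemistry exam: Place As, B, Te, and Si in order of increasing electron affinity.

B < As < Si < Te

B is in period 2, group 13; Si is in period 3, group 14; As is in period 4, group 15; Te is in period 5, group 16.
Electron affinity generally becomes more exothermic across a period toward the halogens and less exothermic down a group.
A diagonal step moves right (one effect) and down (the opposite effect) at once.
As > B: the two effects oppose for this pair; the across-period effect wins (78 vs 27 kJ/mol).
Si > As: the two effects oppose for this pair; the down-group effect wins (134 vs 78 kJ/mol).
Te > Si: period and group pull opposite ways; the across-period shift dominates (190 vs 134 kJ/mol).
For reference (kJ/mol): B 27, Si 134, As 78, Te 190.
So from lowest to highest: B < As < Si < Te.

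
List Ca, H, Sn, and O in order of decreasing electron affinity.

O > Sn > H > Ca

H is in period 1, group 1; O is in period 2, group 16; Ca is in period 4, group 2; Sn is in period 5, group 14.
EA tends to increase across a period and decrease down a group, though the pattern is less regular than for IE or radius.
These span different periods and groups, so the two trends combine.
H > Ca: period and group pull opposite ways; the down-group shift dominates (73 vs 2 kJ/mol).
Sn > H: the two effects oppose for this pair; the across-period effect wins (107 vs 73 kJ/mol).
O > Sn: both effects reinforce here, so O is clearly the higher of the two.
Tabulated electron affinity (kJ/mol): H 73, O 141, Ca 2, Sn 107.
So from highest to lowest: O > Sn > H > Ca.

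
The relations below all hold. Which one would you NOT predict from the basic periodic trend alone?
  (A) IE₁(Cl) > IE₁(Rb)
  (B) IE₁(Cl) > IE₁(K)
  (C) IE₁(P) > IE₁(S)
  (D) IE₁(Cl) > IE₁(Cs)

(C)

The general trend: first ionisation energy increases across a period and decreases down a group.
(A) Cl (period 3, group 17) vs Rb (period 5, group 1): the stated order agrees with the simple trend.
(B) Cl (period 3, group 17) vs K (period 4, group 1): the stated order agrees with the simple trend.
(C) P (period 3, group 15) vs S (period 3, group 16): the stated order contradicts the simple trend.
(D) Cl (period 3, group 17) vs Cs (period 6, group 1): the stated order agrees with the simple trend.
The exception is (C): S (3p⁴) ionizes more easily than half-filled P (3p³) because the paired 3p electron in S is pushed out by e⁻–e⁻ repulsion.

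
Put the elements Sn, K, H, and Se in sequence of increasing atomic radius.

H < Se < Sn < K

Moving right in a period, electrons are added to the same shell under a stronger nuclear pull, so atoms get smaller; moving down, a new shell is opened and atoms get larger.
Here both period and group differ, so the two effects have to be weighed against each other.
Se > H: the two effects oppose for this pair; the down-group effect wins (116 vs 32 pm).
Sn > Se: relative to Se, both the across-period and down-group shifts push Sn's atomic radius up.
K > Sn: the two effects oppose for this pair; the across-period effect wins (196 vs 140 pm).
For reference (pm): H 32, K 196, Se 116, Sn 140.
So from smallest to largest: H < Se < Sn < K.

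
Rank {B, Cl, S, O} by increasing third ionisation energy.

S < B < Cl < O

IE_3 is the cost of taking one more electron from the +2 cation: B²⁺ still has 1 valence electron; Cl²⁺ still has 5 valence electrons; S²⁺ still has 4 valence electrons; O²⁺ still has 4 valence electrons.
All are still removing valence electrons, so compare the +2 ions as you would atoms: IE_3 generally rises across a period (higher Z_eff) and falls down a group (larger shell), subject to the usual subshell exceptions.
Valence configurations: B²⁺ [He]2s¹, Cl²⁺ [Ne]3s²3p³, S²⁺ [Ne]3s²3p², O²⁺ [He]2s²2p².
The numbers (kJ/mol): B 3660, Cl 3822, S 3357, O 5300.
Overall IE_3 order: S < B < Cl < O.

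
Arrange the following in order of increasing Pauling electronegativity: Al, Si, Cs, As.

Cs, Al, Si, As

Al is in period 3, group 13; Si is in period 3, group 14; As is in period 4, group 15; Cs is in period 6, group 1.
EN rises left→right (higher Z_eff, smaller atoms) and falls top→bottom (larger, more shielded atoms).
Here both period and group differ, so the two effects have to be weighed against each other.
Al > Cs: both effects reinforce here, so Al is clearly the higher of the two.
Si > Al: Si lies to the right of Al in period 3, so the across-period effect alone puts Si higher.
As > Si: period and group pull opposite ways; the across-period shift dominates (2.18 vs 1.90).
Tabulated electronegativity (Pauling): Al 1.61, Si 1.90, As 2.18, Cs 0.79.
So from lowest to highest: Cs < Al < Si < As.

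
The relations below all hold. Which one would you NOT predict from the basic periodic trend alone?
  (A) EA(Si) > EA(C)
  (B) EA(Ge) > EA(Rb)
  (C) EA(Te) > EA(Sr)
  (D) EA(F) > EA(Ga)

(A)

The general trend: electron affinity increases across a period and decreases down a group.
(A) Si (period 3, group 14) vs C (period 2, group 14): the stated order contradicts the simple trend.
(B) Ge (period 4, group 14) vs Rb (period 5, group 1): the stated order agrees with the simple trend.
(C) Te (period 5, group 16) vs Sr (period 5, group 2): the stated order agrees with the simple trend.
(D) F (period 2, group 17) vs Ga (period 4, group 13): the stated order agrees with the simple trend.
The exception is (A): Si's larger, more diffuse 3p orbitals accept an added electron slightly more readily than C's compact 2p.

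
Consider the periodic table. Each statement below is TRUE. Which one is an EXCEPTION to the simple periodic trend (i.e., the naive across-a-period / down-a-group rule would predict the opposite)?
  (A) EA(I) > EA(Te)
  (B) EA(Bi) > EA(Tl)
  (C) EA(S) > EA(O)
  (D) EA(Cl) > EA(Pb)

The general trend: electron affinity increases across a period and decreases down a group.
(A) I (period 5, group 17) vs Te (period 5, group 16): the stated order agrees with the simple trend.
(B) Bi (period 6, group 15) vs Tl (period 6, group 13): the stated order agrees with the simple trend.
(C) S (period 3, group 16) vs O (period 2, group 16): the stated order contradicts the simple trend.
(D) Cl (period 3, group 17) vs Pb (period 6, group 14): the stated order agrees with the simple trend.
The exception is (C): the compact 2p subshell of O repels the added electron more than S's larger 3p does.

(C)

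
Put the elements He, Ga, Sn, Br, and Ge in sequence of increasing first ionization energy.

Ga < Sn < Ge < Br < He

He is in period 1, group 18; Ga is in period 4, group 13; Ge is in period 4, group 14; Br is in period 4, group 17; Sn is in period 5, group 14.
Removing the outermost electron gets harder across a period and easier down a group.
Neither a single period nor a single group — weigh both effects.
Sn > Ga: period and group pull opposite ways; the across-period shift dominates (709 vs 579 kJ/mol).
Ge > Sn: they share group 14; the group trend gives Ge the larger value.
Br > Ge: both are in period 4; the period trend gives Br the larger value.
He > Br: both effects reinforce here, so He is clearly the higher of the two.
For reference (kJ/mol): He 2372, Ga 579, Ge 762, Br 1140, Sn 709.
So from lowest to highest: Ga < Sn < Ge < Br < He.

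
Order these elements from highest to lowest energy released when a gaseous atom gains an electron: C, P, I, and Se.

I > Se > C > P

C is in period 2, group 14; P is in period 3, group 15; Se is in period 4, group 16; I is in period 5, group 17.
EA tends to increase across a period and decrease down a group, though the pattern is less regular than for IE or radius.
A diagonal step moves right (one effect) and down (the opposite effect) at once.
C > P: period and group pull opposite ways; the down-group shift dominates (122 vs 72 kJ/mol).
Se > C: the two effects oppose for this pair; the across-period effect wins (195 vs 122 kJ/mol).
I > Se: the two effects oppose for this pair; the across-period effect wins (295 vs 195 kJ/mol).
Approximate values (kJ/mol): C 122, P 72, Se 195, I 295.
So from highest to lowest: I > Se > C > P.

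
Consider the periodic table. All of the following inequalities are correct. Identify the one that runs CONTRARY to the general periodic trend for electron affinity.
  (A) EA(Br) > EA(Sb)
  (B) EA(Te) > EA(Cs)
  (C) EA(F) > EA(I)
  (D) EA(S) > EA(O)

The general trend: electron affinity increases across a period and decreases down a group.
(A) Br (period 4, group 17) vs Sb (period 5, group 15): the stated order agrees with the simple trend.
(B) Te (period 5, group 16) vs Cs (period 6, group 1): the stated order agrees with the simple trend.
(C) F (period 2, group 17) vs I (period 5, group 17): the stated order agrees with the simple trend.
(D) S (period 3, group 16) vs O (period 2, group 16): the stated order contradicts the simple trend.
The exception is (D): the compact 2p subshell of O repels the added electron more than S's larger 3p does.

(D)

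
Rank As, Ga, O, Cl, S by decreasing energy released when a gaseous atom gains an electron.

Cl, S, O, As, Ga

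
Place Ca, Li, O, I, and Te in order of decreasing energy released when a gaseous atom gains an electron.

Atoms with high Z_eff and room in the valence shell (especially the halogens) have the most exothermic electron affinities.
Neither a single period nor a single group — weigh both effects.
Li > Ca: period and group pull opposite ways; the down-group shift dominates (60 vs 2 kJ/mol).
O > Li: O lies to the right of Li in period 2, so the across-period effect alone puts O higher.
Te > O: this pair runs against the simple trend — see the exception note.
I > Te: I lies to the right of Te in period 5, so the across-period effect alone puts I higher.
Note the exception: Te has a higher electron affinity than O, contrary to the simple trend — O's compact 2p subshell gives strong electron–electron repulsion on the added electron.
Approximate values (kJ/mol): Li 60, O 141, Ca 2, Te 190, I 295.
So from highest to lowest: I > Te > O > Li > Ca.

I > Te > O > Li > Ca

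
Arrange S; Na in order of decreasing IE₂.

After 1 electron has been removed, what remains? S⁺ still has 5 valence electrons; Na⁺ is the bare [Ne] core.
Core electrons are held far more tightly than valence electrons, so Na tops the IE_2 order.
Tabulated IE_2 (kJ/mol): S 2252, Na 4562.
So the second ionization energies run S < Na.

Na > S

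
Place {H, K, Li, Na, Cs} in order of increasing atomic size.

H < Li < Na < K < Cs

H is in period 1, group 1; Li is in period 2, group 1; Na is in period 3, group 1; K is in period 4, group 1; Cs is in period 6, group 1.
Across a period the added protons contract the valence shell; down a group each new principal shell makes the atom larger.
All are in group 1, so atomic radius increases down the group.
So from smallest to largest: H < Li < Na < K < Cs.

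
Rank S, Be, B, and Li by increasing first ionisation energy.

Li < B < Be < S

Li is in period 2, group 1; Be is in period 2, group 2; B is in period 2, group 13; S is in period 3, group 16.
Removing the outermost electron gets harder across a period and easier down a group.
These span different periods and groups, so the two trends combine.
B > Li: both are in period 2; the period trend gives B the larger value.
Be > B: this pair runs against the simple trend — see the exception note.
S > Be: period and group pull opposite ways; the across-period shift dominates (1000 vs 900 kJ/mol).
Note the exception: Be has a higher first ionization energy than B, contrary to the simple trend — removing B's lone 2p electron is easier than breaking Be's filled 2s².
Approximate values (kJ/mol): Li 520, Be 900, B 801, S 1000.
So from lowest to highest: Li < B < Be < S.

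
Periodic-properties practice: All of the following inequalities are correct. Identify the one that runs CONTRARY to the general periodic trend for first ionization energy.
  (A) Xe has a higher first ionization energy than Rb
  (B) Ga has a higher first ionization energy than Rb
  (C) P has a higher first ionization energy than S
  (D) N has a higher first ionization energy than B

(C)

The general trend: first ionization energy increases across a period and decreases down a group.
(A) Xe (period 5, group 18) vs Rb (period 5, group 1): the stated order agrees with the simple trend.
(B) Ga (period 4, group 13) vs Rb (period 5, group 1): the stated order agrees with the simple trend.
(C) P (period 3, group 15) vs S (period 3, group 16): the stated order contradicts the simple trend.
(D) N (period 2, group 15) vs B (period 2, group 13): the stated order agrees with the simple trend.
The exception is (C): S (3p⁴) ionizes more easily than half-filled P (3p³) because the paired 3p electron in S is pushed out by e⁻–e⁻ repulsion.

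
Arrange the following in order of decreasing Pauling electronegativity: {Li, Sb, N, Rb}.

N, Sb, Li, Rb

Li is in period 2, group 1; N is in period 2, group 15; Rb is in period 5, group 1; Sb is in period 5, group 15.
EN rises left→right (higher Z_eff, smaller atoms) and falls top→bottom (larger, more shielded atoms).
Here both period and group differ, so the two effects have to be weighed against each other.
Li > Rb: they share group 1; the group trend gives Li the larger value.
Sb > Li: the two effects oppose for this pair; the across-period effect wins (2.05 vs 0.98).
N > Sb: they share group 15; the group trend gives N the larger value.
Tabulated electronegativity (Pauling): Li 0.98, N 3.04, Rb 0.82, Sb 2.05.
So from highest to lowest: N > Sb > Li > Rb.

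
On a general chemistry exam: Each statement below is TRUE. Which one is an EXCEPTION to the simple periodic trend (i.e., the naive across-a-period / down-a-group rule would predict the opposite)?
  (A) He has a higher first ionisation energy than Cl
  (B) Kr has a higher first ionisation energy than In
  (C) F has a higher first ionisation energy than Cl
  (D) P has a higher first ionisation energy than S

(D)

The general trend: first ionisation energy increases across a period and decreases down a group.
(A) He (period 1, group 18) vs Cl (period 3, group 17): the stated order agrees with the simple trend.
(B) Kr (period 4, group 18) vs In (period 5, group 13): the stated order agrees with the simple trend.
(C) F (period 2, group 17) vs Cl (period 3, group 17): the stated order agrees with the simple trend.
(D) P (period 3, group 15) vs S (period 3, group 16): the stated order contradicts the simple trend.
The exception is (D): S (3p⁴) ionizes more easily than half-filled P (3p³) because the paired 3p electron in S is pushed out by e⁻–e⁻ repulsion.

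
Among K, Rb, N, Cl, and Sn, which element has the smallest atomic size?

N

N is in period 2, group 15; Cl is in period 3, group 17; K is in period 4, group 1; Rb is in period 5, group 1; Sn is in period 5, group 14.
Radius decreases left→right (rising Z_eff, same n) and increases top→bottom (higher n).
Here both period and group differ, so the two effects have to be weighed against each other.
Cl > N: period and group pull opposite ways; the down-group shift dominates (99 vs 71 pm).
Sn > Cl: both effects reinforce here, so Sn is clearly the larger of the two.
K > Sn: period and group pull opposite ways; the across-period shift dominates (196 vs 140 pm).
Rb > K: Rb sits below K in group 1, so the down-group effect alone puts Rb larger.
Approximate values (pm): N 71, Cl 99, K 196, Rb 210, Sn 140.
The smallest atomic size among these belongs to N.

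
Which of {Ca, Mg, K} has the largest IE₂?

The second ionization energy removes an electron from the +1 ion. For each element: Ca⁺ still has 1 valence electron; Mg⁺ still has 1 valence electron; K⁺ is the bare [Ar] core.
Breaking into a closed-shell core is much more expensive than removing a leftover valence electron — K has the largest IE_2 here.
Valence configurations: Ca⁺ [Ar]4s¹, Mg⁺ [Ne]3s¹.
Tabulated IE_2 (kJ/mol): Ca 1145, Mg 1451, K 3052.
Overall IE_2 order: Ca < Mg < K.

K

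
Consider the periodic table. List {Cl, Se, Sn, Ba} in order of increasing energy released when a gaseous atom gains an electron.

Ba < Sn < Se < Cl

Cl is in period 3, group 17; Se is in period 4, group 16; Sn is in period 5, group 14; Ba is in period 6, group 2.
Electron affinity generally becomes more exothermic across a period toward the halogens and less exothermic down a group.
Here both period and group differ, so the two effects have to be weighed against each other.
Sn > Ba: relative to Ba, both the across-period and down-group shifts push Sn's electron affinity up.
Se > Sn: relative to Sn, both the across-period and down-group shifts push Se's electron affinity up.
Cl > Se: both effects reinforce here, so Cl is clearly the higher of the two.
Approximate values (kJ/mol): Cl 349, Se 195, Sn 107, Ba 14.
So from lowest to highest: Ba < Sn < Se < Cl.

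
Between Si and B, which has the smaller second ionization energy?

Si

Consider each +1 ion: Si⁺ still has 3 valence electrons; B⁺ still has 2 valence electrons.
All are still removing valence electrons, so compare the +1 ions as you would atoms: IE_2 generally rises across a period (higher Z_eff) and falls down a group (larger shell), subject to the usual subshell exceptions.
Valence configurations: Si⁺ [Ne]3s²3p¹, B⁺ [He]2s².
Tabulated IE_2 (kJ/mol): Si 1577, B 2427.
Hence IE_2: Si < B.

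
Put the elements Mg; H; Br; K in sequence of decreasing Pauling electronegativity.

Br > H > Mg > K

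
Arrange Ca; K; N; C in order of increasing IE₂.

Ca < C < N < K

After 1 electron has been removed, what remains? Ca⁺ still has 1 valence electron; K⁺ is the bare [Ar] core; N⁺ still has 4 valence electrons; C⁺ still has 3 valence electrons.
Breaking into a closed-shell core is much more expensive than removing a leftover valence electron — K has the largest IE_2 here.
Valence configurations: Ca⁺ [Ar]4s¹, N⁺ [He]2s²2p², C⁺ [He]2s²2p¹.
The numbers (kJ/mol): Ca 1145, K 3052, N 2856, C 2353.
Hence IE_2: Ca < C < N < K.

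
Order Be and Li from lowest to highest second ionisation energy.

Be < Li

After 1 electron has been removed, what remains? Be⁺ still has 1 valence electron; Li⁺ is the bare [He] core.
Core electrons are held far more tightly than valence electrons, so Li tops the IE_2 order.
The numbers (kJ/mol): Be 1757, Li 7298.
Putting it together, IE_2: Be < Li.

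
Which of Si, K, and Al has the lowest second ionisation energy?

Si

Consider each +1 ion: Si⁺ still has 3 valence electrons; K⁺ is the bare [Ar] core; Al⁺ still has 2 valence electrons.
Core electrons are held far more tightly than valence electrons, so K tops the IE_2 order.
Valence configurations: Si⁺ [Ne]3s²3p¹, Al⁺ [Ne]3s².
Si⁺ loses a lone 3p electron whereas Al⁺ must break into a filled 3s² pair, so IE_2(Al) > IE_2(Si) even though Si has the higher nuclear charge.
The numbers (kJ/mol): Si 1577, K 3052, Al 1817.
So the second ionization energies run Si < Al < K.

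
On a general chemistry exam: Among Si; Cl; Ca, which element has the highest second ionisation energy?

Cl

The second ionization energy removes an electron from the +1 ion. For each element: Si⁺ still has 3 valence electrons; Cl⁺ still has 6 valence electrons; Ca⁺ still has 1 valence electron.
All are still removing valence electrons, so compare the +1 ions as you would atoms: IE_2 generally rises across a period (higher Z_eff) and falls down a group (larger shell), subject to the usual subshell exceptions.
Valence configurations: Si⁺ [Ne]3s²3p¹, Cl⁺ [Ne]3s²3p⁴, Ca⁺ [Ar]4s¹.
Tabulated IE_2 (kJ/mol): Si 1577, Cl 2298, Ca 1145.
Hence IE_2: Ca < Si < Cl.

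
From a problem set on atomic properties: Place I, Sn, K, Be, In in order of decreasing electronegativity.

I > Sn > In > Be > K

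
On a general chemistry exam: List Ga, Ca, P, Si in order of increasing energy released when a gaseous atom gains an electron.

Ca < Ga < P < Si

Atoms with high Z_eff and room in the valence shell (especially the halogens) have the most exothermic electron affinities.
Neither a single period nor a single group — weigh both effects.
Ga > Ca: Ga lies to the right of Ca in period 4, so the across-period effect alone puts Ga higher.
P > Ga: relative to Ga, both the across-period and down-group shifts push P's electron affinity up.
Si > P: this pair runs against the simple trend — see the exception note.
Note the exception: Si has a higher electron affinity than P, contrary to the simple trend — adding an electron to P's half-filled 3p³ is unfavourable, so Si (3p²) has the more exothermic EA.
For reference (kJ/mol): Si 134, P 72, Ca 2, Ga 29.
So from lowest to highest: Ca < Ga < P < Si.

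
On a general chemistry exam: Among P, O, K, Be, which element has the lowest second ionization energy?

The second ionization energy removes an electron from the +1 ion. For each element: P⁺ still has 4 valence electrons; O⁺ still has 5 valence electrons; K⁺ is the bare [Ar] core; Be⁺ still has 1 valence electron.
Usually core removal costs more than valence removal, but here the competition is close: a tightly held n=2 valence electron can cost more to remove than an n=3 core electron, so the actual values have to decide it.
Valence configurations: P⁺ [Ne]3s²3p², O⁺ [He]2s²2p³, Be⁺ [He]2s¹.
Approximate IE_2 values (kJ/mol): P 1907, O 3388, K 3052, Be 1757.
So the second ionization energies run Be < P < K < O.

Be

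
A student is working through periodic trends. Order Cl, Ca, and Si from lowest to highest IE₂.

Ca < Si < Cl

After 1 electron has been removed, what remains? Cl⁺ still has 6 valence electrons; Ca⁺ still has 1 valence electron; Si⁺ still has 3 valence electrons.
All are still removing valence electrons, so compare the +1 ions as you would atoms: IE_2 generally rises across a period (higher Z_eff) and falls down a group (larger shell), subject to the usual subshell exceptions.
Valence configurations: Cl⁺ [Ne]3s²3p⁴, Ca⁺ [Ar]4s¹, Si⁺ [Ne]3s²3p¹.
The numbers (kJ/mol): Cl 2298, Ca 1145, Si 1577.
So the second ionization energies run Ca < Si < Cl.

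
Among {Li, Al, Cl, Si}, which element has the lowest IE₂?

Si

IE_2 is the cost of taking one more electron from the +1 cation: Li⁺ is the bare [He] core; Al⁺ still has 2 valence electrons; Cl⁺ still has 6 valence electrons; Si⁺ still has 3 valence electrons.
Core electrons are held far more tightly than valence electrons, so Li tops the IE_2 order.
Valence configurations: Al⁺ [Ne]3s², Cl⁺ [Ne]3s²3p⁴, Si⁺ [Ne]3s²3p¹.
Si⁺ loses a lone 3p electron whereas Al⁺ must break into a filled 3s² pair, so IE_2(Al) > IE_2(Si) even though Si has the higher nuclear charge.
Tabulated IE_2 (kJ/mol): Li 7298, Al 1817, Cl 2298, Si 1577.
So the second ionization energies run Si < Al < Cl < Li.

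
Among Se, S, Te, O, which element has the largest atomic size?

Te

O is in period 2, group 16; S is in period 3, group 16; Se is in period 4, group 16; Te is in period 5, group 16.
Across a period the added protons contract the valence shell; down a group each new principal shell makes the atom larger.
All are in group 16, so atomic radius increases down the group.
The largest atomic size among these belongs to Te.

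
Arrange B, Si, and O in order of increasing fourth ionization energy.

Si < O < B

IE_4 is the cost of taking one more electron from the +3 cation: B³⁺ is the bare [He] core; Si³⁺ still has 1 valence electron; O³⁺ still has 3 valence electrons.
Pulling an electron out of a noble-gas core costs far more than removing a remaining valence electron, so B sits at the high end of IE_4.
Valence configurations: Si³⁺ [Ne]3s¹, O³⁺ [He]2s²2p¹.
Tabulated IE_4 (kJ/mol): B 25026, Si 4356, O 7469.
Hence IE_4: Si < O < B.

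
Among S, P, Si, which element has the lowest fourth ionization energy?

Si

After 3 electrons have been removed, what remains? S³⁺ still has 3 valence electrons; P³⁺ still has 2 valence electrons; Si³⁺ still has 1 valence electron.
All are still removing valence electrons, so compare the +3 ions as you would atoms: IE_4 generally rises across a period (higher Z_eff) and falls down a group (larger shell), subject to the usual subshell exceptions.
Valence configurations: S³⁺ [Ne]3s²3p¹, P³⁺ [Ne]3s², Si³⁺ [Ne]3s¹.
S³⁺ loses a lone 3p electron whereas P³⁺ must break into a filled 3s² pair, so IE_4(P) > IE_4(S) even though S has the higher nuclear charge.
Approximate IE_4 values (kJ/mol): S 4556, P 4964, Si 4356.
Hence IE_4: Si < S < P.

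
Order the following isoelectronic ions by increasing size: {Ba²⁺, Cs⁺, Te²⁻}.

Ba²⁺, Cs⁺, Te²⁻

All of these have 54 electrons, so size is governed by nuclear charge alone: the more protons, the stronger the pull on the same electron cloud, and the smaller the ion.
Nuclear charges: Ba²⁺ (Z=56), Cs⁺ (Z=55), Te²⁻ (Z=52).
Smallest to largest: Ba²⁺ < Cs⁺ < Te²⁻.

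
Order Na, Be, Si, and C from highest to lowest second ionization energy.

Na > C > Be > Si

Consider each +1 ion: Na⁺ is the bare [Ne] core; Be⁺ still has 1 valence electron; Si⁺ still has 3 valence electrons; C⁺ still has 3 valence electrons.
Pulling an electron out of a noble-gas core costs far more than removing a remaining valence electron, so Na sits at the high end of IE_2.
Valence configurations: Be⁺ [He]2s¹, Si⁺ [Ne]3s²3p¹, C⁺ [He]2s²2p¹.
Tabulated IE_2 (kJ/mol): Na 4562, Be 1757, Si 1577, C 2353.
Hence IE_2: Si < Be < C < Na.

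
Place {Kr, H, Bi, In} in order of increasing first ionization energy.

H is in period 1, group 1; Kr is in period 4, group 18; In is in period 5, group 13; Bi is in period 6, group 15.
First ionization energy rises across a period (greater Z_eff holds electrons more tightly) and falls down a group (valence electrons are farther from the nucleus).
These span different periods and groups, so the two trends combine.
Bi > In: the two effects oppose for this pair; the across-period effect wins (703 vs 558 kJ/mol).
H > Bi: the two effects oppose for this pair; the down-group effect wins (1312 vs 703 kJ/mol).
Kr > H: the two effects oppose for this pair; the across-period effect wins (1351 vs 1312 kJ/mol).
Approximate values (kJ/mol): H 1312, Kr 1351, In 558, Bi 703.
So from lowest to highest: In < Bi < H < Kr.

In < Bi < H < Kr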